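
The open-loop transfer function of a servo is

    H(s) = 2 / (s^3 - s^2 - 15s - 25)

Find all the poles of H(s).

The poles are the roots of the denominator s^3 - s^2 - 15s - 25 = 0.
Trying s = 5: the polynomial evaluates to 0, so (s - 5) is a factor.
Dividing out leaves s^2 + 4s + 5 = 0.
The quadratic formula then gives s = -2 ± 1j.

s = -2 ± j, 5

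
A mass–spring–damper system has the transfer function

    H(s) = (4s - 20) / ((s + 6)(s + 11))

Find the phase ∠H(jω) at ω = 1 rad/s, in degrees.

∠H(j1) ≈ 154.0°

At s = j1: numerator = -20 + j4, denominator = 65 + j17.
∠H = ∠num − ∠den = 168.69° − (14.657°) = 154.0°.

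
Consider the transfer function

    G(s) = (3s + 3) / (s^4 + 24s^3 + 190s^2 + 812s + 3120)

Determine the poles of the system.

s = -10, -1 + 5j, -1 - 5j, -12

The poles are the roots of the denominator s^4 + 24s^3 + 190s^2 + 812s + 3120 = 0.
Trying s = -10: the polynomial evaluates to 0, so (s + 10) is a factor.
Dividing out leaves s^3 + 14s^2 + 50s + 312 = 0.
This factors further as (s^2 + 2s + 26)(s + 12) = 0.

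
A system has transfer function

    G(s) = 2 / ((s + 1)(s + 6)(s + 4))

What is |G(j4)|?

Substitute s = j4: numerator = 2, denominator = -152 + j72.
|G(j4)| = |2| / |-152 + j72| = 2 / 168.19 ≈ 0.01189.

|G(j4)| ≈ 0.01189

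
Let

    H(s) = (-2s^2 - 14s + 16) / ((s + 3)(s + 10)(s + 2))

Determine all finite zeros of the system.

Set the numerator to zero: -2s^2 - 14s + 16 = 0, i.e. -2·(s^2 + 7s - 8) = 0.
Factoring: (s + 8)(s - 1) = 0.

s = -8, 1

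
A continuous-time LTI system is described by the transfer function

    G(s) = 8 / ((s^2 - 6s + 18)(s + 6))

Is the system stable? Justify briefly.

The poles can be read from the denominator factors: s = 3 ± 3j, -6.
Since the pole(s) at s = 3 + 3j, 3 - 3j lie in the right half-plane, the system is unstable.

unstable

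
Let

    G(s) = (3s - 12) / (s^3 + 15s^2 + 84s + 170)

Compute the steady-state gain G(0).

Set s = 0: G(0) = (-12) / (170) = -6/85.

G(0) = -6/85 ≈ -0.07059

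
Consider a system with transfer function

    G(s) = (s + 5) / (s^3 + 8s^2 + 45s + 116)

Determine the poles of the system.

The poles are the roots of the denominator s^3 + 8s^2 + 45s + 116 = 0.
Trying s = -4: the polynomial evaluates to 0, so (s + 4) is a factor.
Dividing out leaves s^2 + 4s + 29 = 0.
The quadratic formula then gives s = -2 ± 5j.

s = -2 + 5j, -2 - 5j, -4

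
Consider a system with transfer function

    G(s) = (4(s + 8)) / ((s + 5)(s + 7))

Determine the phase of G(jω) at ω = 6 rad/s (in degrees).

At s = j6: numerator = 32 + j24, denominator = -1 + j72.
∠G = ∠num − ∠den = 36.870° − (90.796°) = -53.93°.

∠G(j6) ≈ -53.93°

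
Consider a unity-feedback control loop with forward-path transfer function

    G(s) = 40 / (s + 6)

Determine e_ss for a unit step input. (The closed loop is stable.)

G(s) has no poles at the origin.
This is a Type 0 system. Kp = lim_{s→0} G(s) = 40/6 = 20/3.
e_ss = 1/(1 + Kp) = 1/(1 + 20/3) = 3/23 ≈ 0.1304.

e_ss = 0.1304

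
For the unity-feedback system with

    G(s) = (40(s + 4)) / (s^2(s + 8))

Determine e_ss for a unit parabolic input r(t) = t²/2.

e_ss = 0.05000

G(s) has 2 poles at the origin.
This is a Type 2 system. Ka = lim_{s→0} s^2·G(s) = 160/8 = 20.
e_ss = 1/Ka = 1/(20) = 1/20 ≈ 0.05000.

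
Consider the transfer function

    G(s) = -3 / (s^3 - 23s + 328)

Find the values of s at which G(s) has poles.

The poles are the roots of the denominator s^3 - 23s + 328 = 0.
Trying s = -8: the polynomial evaluates to 0, so (s + 8) is a factor.
Dividing out leaves s^2 - 8s + 41 = 0.
The quadratic formula then gives s = 4 ± 5j.

s = -8, 4 + 5j, 4 - 5j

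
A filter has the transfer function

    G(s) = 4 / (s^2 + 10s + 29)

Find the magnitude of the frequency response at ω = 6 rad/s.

|G(j6)| ≈ 0.06622

Substitute s = j6: numerator = 4, denominator = -7 + j60.
|G(j6)| = |4| / |-7 + j60| = 4 / 60.407 ≈ 0.06622.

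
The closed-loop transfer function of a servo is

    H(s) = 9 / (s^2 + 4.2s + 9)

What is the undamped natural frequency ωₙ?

ωₙ = 3 rad/s

Compare the denominator to the standard form s^2 + 2ζωₙs + ωₙ².
ωₙ² = 9, so ωₙ = 3 rad/s.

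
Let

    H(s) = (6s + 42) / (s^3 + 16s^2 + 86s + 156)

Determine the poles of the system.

s = -5 ± j, -6

The poles are the roots of the denominator s^3 + 16s^2 + 86s + 156 = 0.
Trying s = -6: the polynomial evaluates to 0, so (s + 6) is a factor.
Dividing out leaves s^2 + 10s + 26 = 0.
The quadratic formula then gives s = -5 ± 1j.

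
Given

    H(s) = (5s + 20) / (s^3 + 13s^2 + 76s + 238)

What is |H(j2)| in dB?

Substitute s = j2: numerator = 20 + j10, denominator = 186 + j144.
|H(j2)| = |20 + j10| / |186 + j144| = 22.361 / 235.23 ≈ 0.09506.
In decibels: 20·log₁₀(0.09506) ≈ -20.4 dB.

|H(j2)|_dB ≈ -20.4 dB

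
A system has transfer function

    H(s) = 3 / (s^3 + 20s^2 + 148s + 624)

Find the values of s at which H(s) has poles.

s = -4 ± 6j, -12

The poles are the roots of the denominator s^3 + 20s^2 + 148s + 624 = 0.
Trying s = -12: the polynomial evaluates to 0, so (s + 12) is a factor.
Dividing out leaves s^2 + 8s + 52 = 0.
The quadratic formula then gives s = -4 ± 6j.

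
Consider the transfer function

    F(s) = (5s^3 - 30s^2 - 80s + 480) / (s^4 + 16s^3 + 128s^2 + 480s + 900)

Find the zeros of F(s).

s = -4, 6, 4

Set the numerator to zero: 5s^3 - 30s^2 - 80s + 480 = 0, i.e. 5·(s^3 - 6s^2 - 16s + 96) = 0.
Factoring: (s + 4)(s - 6)(s - 4) = 0.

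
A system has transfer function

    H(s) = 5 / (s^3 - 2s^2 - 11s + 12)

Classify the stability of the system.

The denominator s^3 - 2s^2 - 11s + 12 factors as (s + 3)(s - 4)(s - 1), giving poles at s = -3, 4, 1.
Since the pole(s) at s = 4, 1 lie in the right half-plane, the system is unstable.

unstable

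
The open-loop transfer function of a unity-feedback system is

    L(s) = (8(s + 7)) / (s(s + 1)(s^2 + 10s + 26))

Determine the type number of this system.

The denominator has 1 factor of s at the origin (free integrator), so this is a Type 1 system.

Type 1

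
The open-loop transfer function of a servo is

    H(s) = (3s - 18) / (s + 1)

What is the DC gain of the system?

Set s = 0: H(0) = (-18) / (1) = -18.

H(0) = -18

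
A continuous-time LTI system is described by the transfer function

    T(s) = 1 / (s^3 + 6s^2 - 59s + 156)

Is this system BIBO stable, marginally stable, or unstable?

unstable

The denominator s^3 + 6s^2 - 59s + 156 factors as (s^2 - 6s + 13)(s + 12), giving poles at s = 3 + 2j, 3 - 2j, -12.
Since the pole(s) at s = 3 + 2j, 3 - 2j lie in the right half-plane, the system is unstable.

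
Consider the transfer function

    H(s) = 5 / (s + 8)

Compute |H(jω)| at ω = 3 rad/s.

|H(j3)| ≈ 0.5852

Substitute s = j3: numerator = 5, denominator = 8 + j3.
|H(j3)| = |5| / |8 + j3| = 5 / 8.5440 ≈ 0.5852.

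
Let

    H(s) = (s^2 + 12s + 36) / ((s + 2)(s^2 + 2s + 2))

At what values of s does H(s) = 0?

s = -6, -6

Set the numerator to zero: s^2 + 12s + 36 = 0.
Factoring: (s + 6)^2 = 0.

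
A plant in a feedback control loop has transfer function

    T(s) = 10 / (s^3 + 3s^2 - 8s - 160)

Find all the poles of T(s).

s = -4 ± 4j, 5

The poles are the roots of the denominator s^3 + 3s^2 - 8s - 160 = 0.
Trying s = 5: the polynomial evaluates to 0, so (s - 5) is a factor.
Dividing out leaves s^2 + 8s + 32 = 0.
The quadratic formula then gives s = -4 ± 4j.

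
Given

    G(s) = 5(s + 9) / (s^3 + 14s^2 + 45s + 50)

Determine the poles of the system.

The poles are the roots of the denominator s^3 + 14s^2 + 45s + 50 = 0.
Trying s = -10: the polynomial evaluates to 0, so (s + 10) is a factor.
Dividing out leaves s^2 + 4s + 5 = 0.
The quadratic formula then gives s = -2 ± 1j.

s = -2 ± j, -10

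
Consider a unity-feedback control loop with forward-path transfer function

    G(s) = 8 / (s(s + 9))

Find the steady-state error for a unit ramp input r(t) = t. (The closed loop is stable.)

G(s) has one pole at the origin.
This is a Type 1 system. Kv = lim_{s→0} s·G(s) = 8/9.
e_ss = 1/Kv = 1/(8/9) = 9/8 ≈ 1.125.

e_ss = 1.125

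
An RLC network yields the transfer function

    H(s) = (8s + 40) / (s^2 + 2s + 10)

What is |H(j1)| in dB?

|H(j1)|_dB ≈ 12.9 dB

Substitute s = j1: numerator = 40 + j8, denominator = 9 + j2.
|H(j1)| = |40 + j8| / |9 + j2| = 40.792 / 9.2195 ≈ 4.425.
In decibels: 20·log₁₀(4.425) ≈ 12.9 dB.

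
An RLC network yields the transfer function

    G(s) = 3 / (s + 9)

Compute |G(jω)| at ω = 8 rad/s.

Substitute s = j8: numerator = 3, denominator = 9 + j8.
|G(j8)| = |3| / |9 + j8| = 3 / 12.042 ≈ 0.2491.

|G(j8)| ≈ 0.2491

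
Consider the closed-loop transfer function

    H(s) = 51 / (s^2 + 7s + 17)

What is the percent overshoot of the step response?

Comparing s^2 + 7s + 17 to s^2 + 2ζωₙs + ωₙ²: ωₙ = √17 ≈ 4.123 rad/s and ζ = 7/(2·√17) ≈ 0.8489.
%OS = 100·exp(−πζ/√(1−ζ²)) = 100·exp(−π·0.8489/√(1−0.8489²)) ≈ 0.644%.

%OS ≈ 0.644%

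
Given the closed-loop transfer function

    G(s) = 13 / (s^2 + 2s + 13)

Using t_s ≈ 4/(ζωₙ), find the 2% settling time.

t_s ≈ 4 s

Comparing s^2 + 2s + 13 to s^2 + 2ζωₙs + ωₙ²: ωₙ = √13 ≈ 3.606 rad/s and ζ = 2/(2·√13) ≈ 0.2774.
ζωₙ = 2/2 = 1, so t_s ≈ 4/(ζωₙ) = 4/1 = 4 s.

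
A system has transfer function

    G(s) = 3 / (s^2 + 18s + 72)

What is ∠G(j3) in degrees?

∠G(j3) ≈ -40.60°

At s = j3: numerator = 3, denominator = 63 + j54.
∠G = ∠num − ∠den = 0° − (40.601°) = -40.60°.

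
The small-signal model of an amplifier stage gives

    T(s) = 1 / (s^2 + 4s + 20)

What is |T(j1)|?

|T(j1)| ≈ 0.05150

Substitute s = j1: numerator = 1, denominator = 19 + j4.
|T(j1)| = |1| / |19 + j4| = 1 / 19.416 ≈ 0.05150.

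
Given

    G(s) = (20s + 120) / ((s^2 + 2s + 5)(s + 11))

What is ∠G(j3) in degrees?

∠G(j3) ≈ -112.4°

At s = j3: numerator = 120 + j60, denominator = -62 + j54.
∠G = ∠num − ∠den = 26.565° − (138.95°) = -112.4°.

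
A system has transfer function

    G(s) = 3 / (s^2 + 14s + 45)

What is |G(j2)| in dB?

|G(j2)|_dB ≈ -24.4 dB

Substitute s = j2: numerator = 3, denominator = 41 + j28.
|G(j2)| = |3| / |41 + j28| = 3 / 49.649 ≈ 0.06042.
In decibels: 20·log₁₀(0.06042) ≈ -24.4 dB.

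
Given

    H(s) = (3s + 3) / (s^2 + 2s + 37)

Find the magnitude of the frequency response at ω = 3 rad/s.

Substitute s = j3: numerator = 3 + j9, denominator = 28 + j6.
|H(j3)| = |3 + j9| / |28 + j6| = 9.4868 / 28.636 ≈ 0.3313.

|H(j3)| ≈ 0.3313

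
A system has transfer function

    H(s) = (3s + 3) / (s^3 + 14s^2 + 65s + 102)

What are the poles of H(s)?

s = -6, -4 ± j

The poles are the roots of the denominator s^3 + 14s^2 + 65s + 102 = 0.
Trying s = -6: the polynomial evaluates to 0, so (s + 6) is a factor.
Dividing out leaves s^2 + 8s + 17 = 0.
The quadratic formula then gives s = -4 ± 1j.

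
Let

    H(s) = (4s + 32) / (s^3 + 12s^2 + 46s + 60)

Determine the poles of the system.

The poles are the roots of the denominator s^3 + 12s^2 + 46s + 60 = 0.
Trying s = -6: the polynomial evaluates to 0, so (s + 6) is a factor.
Dividing out leaves s^2 + 6s + 10 = 0.
The quadratic formula then gives s = -3 ± 1j.

s = -3 ± j, -6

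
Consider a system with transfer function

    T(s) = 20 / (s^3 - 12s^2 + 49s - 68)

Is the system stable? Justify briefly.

unstable

The denominator s^3 - 12s^2 + 49s - 68 factors as (s - 4)(s^2 - 8s + 17), giving poles at s = 4, 4 ± j.
Since the pole(s) at s = 4, 4 ± j lie in the right half-plane, the system is unstable.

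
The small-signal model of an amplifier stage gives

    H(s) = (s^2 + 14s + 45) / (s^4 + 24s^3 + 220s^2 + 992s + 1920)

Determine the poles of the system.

The poles are the roots of the denominator s^4 + 24s^3 + 220s^2 + 992s + 1920 = 0.
Trying s = -10: the polynomial evaluates to 0, so (s + 10) is a factor.
Dividing out leaves s^3 + 14s^2 + 80s + 192 = 0.
This factors further as (s^2 + 8s + 32)(s + 6) = 0.

s = -10, -4 + 4j, -4 - 4j, -6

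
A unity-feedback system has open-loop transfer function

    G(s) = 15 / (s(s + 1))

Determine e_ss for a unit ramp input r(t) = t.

G(s) has one pole at the origin.
This is a Type 1 system. Kv = lim_{s→0} s·G(s) = 15/1.
e_ss = 1/Kv = 1/(15) = 1/15 ≈ 0.06667.

e_ss = 0.06667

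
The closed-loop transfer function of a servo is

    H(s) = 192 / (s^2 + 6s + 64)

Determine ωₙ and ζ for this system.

Compare the denominator to the standard form s^2 + 2ζωₙs + ωₙ².
ωₙ² = 64, so ωₙ = 8 rad/s.
2ζωₙ = 6, so ζ = 6/(2·8) = 0.375.

ωₙ = 8 rad/s, ζ = 0.375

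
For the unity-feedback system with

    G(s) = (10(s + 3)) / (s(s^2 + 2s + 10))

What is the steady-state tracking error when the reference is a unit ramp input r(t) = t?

e_ss = 0.3333

G(s) has one pole at the origin.
This is a Type 1 system. Kv = lim_{s→0} s·G(s) = 30/10 = 3.
e_ss = 1/Kv = 1/(3) = 1/3 ≈ 0.3333.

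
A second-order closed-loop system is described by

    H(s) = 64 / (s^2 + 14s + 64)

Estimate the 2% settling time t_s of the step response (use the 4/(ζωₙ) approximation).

t_s ≈ 0.5714 s

Comparing s^2 + 14s + 64 to s^2 + 2ζωₙs + ωₙ²: ωₙ = 8 rad/s and ζ = 14/(2·8) = 0.875.
ζωₙ = 14/2 = 7, so t_s ≈ 4/(ζωₙ) = 4/7 ≈ 0.5714 s.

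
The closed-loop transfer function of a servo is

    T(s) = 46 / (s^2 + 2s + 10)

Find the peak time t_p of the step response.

t_p ≈ 1.047 s

Comparing s^2 + 2s + 10 to s^2 + 2ζωₙs + ωₙ²: ωₙ = √10 ≈ 3.162 rad/s and ζ = 2/(2·√10) ≈ 0.3162.
ζωₙ = 2/2 = 1, so ω_d = ωₙ√(1−ζ²) = √(ωₙ² − (ζωₙ)²) = √(10 − 1²) = √9 = 3 rad/s.
t_p = π/ω_d = π/3 ≈ 1.047 s.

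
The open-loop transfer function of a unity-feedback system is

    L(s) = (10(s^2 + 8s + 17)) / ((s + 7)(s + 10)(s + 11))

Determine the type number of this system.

Type 0

The denominator has no factor of s at the origin — no free integrator — so this is a Type 0 system.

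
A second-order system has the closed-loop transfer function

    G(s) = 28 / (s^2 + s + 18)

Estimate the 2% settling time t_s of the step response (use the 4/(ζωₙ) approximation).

t_s ≈ 8 s

Comparing s^2 + s + 18 to s^2 + 2ζωₙs + ωₙ²: ωₙ = √18 ≈ 4.243 rad/s and ζ = 1/(2·√18) ≈ 0.1179.
ζωₙ = 1/2 = 0.5, so t_s ≈ 4/(ζωₙ) = 4/0.5 = 8 s.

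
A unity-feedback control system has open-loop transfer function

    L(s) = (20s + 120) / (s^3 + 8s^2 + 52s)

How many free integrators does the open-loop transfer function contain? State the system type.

Type 1

Factor s from the denominator: s^3 + 8s^2 + 52s = s·(s^2 + 8s + 52).
There is 1 pole at the origin, so the system is Type 1.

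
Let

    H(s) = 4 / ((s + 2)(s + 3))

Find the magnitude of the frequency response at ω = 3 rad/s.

Substitute s = j3: numerator = 4, denominator = -3 + j15.
|H(j3)| = |4| / |-3 + j15| = 4 / 15.297 ≈ 0.2615.

|H(j3)| ≈ 0.2615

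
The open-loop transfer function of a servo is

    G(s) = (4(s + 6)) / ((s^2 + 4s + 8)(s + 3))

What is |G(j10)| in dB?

Substitute s = j10: numerator = 24 + j40, denominator = -676 - j800.
|G(j10)| = |24 + j40| / |-676 - j800| = 46.648 / 1047.4 ≈ 0.04454.
In decibels: 20·log₁₀(0.04454) ≈ -27.0 dB.

|G(j10)|_dB ≈ -27.0 dB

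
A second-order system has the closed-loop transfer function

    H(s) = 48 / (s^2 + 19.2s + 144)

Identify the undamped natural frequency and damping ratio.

ωₙ = 12 rad/s, ζ = 0.8

Compare the denominator to the standard form s^2 + 2ζωₙs + ωₙ².
ωₙ² = 144, so ωₙ = 12 rad/s.
2ζωₙ = 19.2, so ζ = 19.2/(2·12) = 0.8.
With ζ = 0.8 the response is underdamped.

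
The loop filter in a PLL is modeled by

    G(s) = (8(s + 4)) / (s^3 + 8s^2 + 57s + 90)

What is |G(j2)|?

Substitute s = j2: numerator = 32 + j16, denominator = 58 + j106.
|G(j2)| = |32 + j16| / |58 + j106| = 35.777 / 120.83 ≈ 0.2961.

|G(j2)| ≈ 0.2961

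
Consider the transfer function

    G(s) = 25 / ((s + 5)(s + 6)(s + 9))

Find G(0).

Set s = 0: G(0) = (25) / (270) = 5/54.

G(0) = 5/54 ≈ 0.09259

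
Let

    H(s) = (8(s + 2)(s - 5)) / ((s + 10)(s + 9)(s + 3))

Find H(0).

H(0) = -8/27 ≈ -0.2963

At s = 0 each factor (s + a) contributes a and each (s^2 + bs + c) contributes c.
H(0) = 8·(2) · (-5) / ((10) · (9) · (3)) = -80/270 = -8/27.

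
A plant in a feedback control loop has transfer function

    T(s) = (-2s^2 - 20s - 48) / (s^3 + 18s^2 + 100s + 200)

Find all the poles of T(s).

s = -10, -4 ± 2j

The poles are the roots of the denominator s^3 + 18s^2 + 100s + 200 = 0.
Trying s = -10: the polynomial evaluates to 0, so (s + 10) is a factor.
Dividing out leaves s^2 + 8s + 20 = 0.
The quadratic formula then gives s = -4 ± 2j.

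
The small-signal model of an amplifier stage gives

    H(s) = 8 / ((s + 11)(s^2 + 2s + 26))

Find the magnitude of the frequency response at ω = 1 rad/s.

|H(j1)| ≈ 0.02888

Substitute s = j1: numerator = 8, denominator = 273 + j47.
|H(j1)| = |8| / |273 + j47| = 8 / 277.02 ≈ 0.02888.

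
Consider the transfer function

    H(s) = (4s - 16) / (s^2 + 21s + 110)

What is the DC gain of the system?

Set s = 0: H(0) = (-16) / (110) = -8/55.

H(0) = -8/55 ≈ -0.1455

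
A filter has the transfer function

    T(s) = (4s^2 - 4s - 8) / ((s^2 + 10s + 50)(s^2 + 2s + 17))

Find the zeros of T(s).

Set the numerator to zero: 4s^2 - 4s - 8 = 0, i.e. 4·(s^2 - s - 2) = 0.
Factoring: (s + 1)(s - 2) = 0.

s = -1, 2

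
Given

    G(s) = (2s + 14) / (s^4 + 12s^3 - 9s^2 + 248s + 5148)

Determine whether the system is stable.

unstable

The denominator s^4 + 12s^3 - 9s^2 + 248s + 5148 factors as (s + 9)(s^2 - 8s + 52)(s + 11), giving poles at s = -9, 4 + 6j, 4 - 6j, -11.
Since the pole(s) at s = 4 + 6j, 4 - 6j lie in the right half-plane, the system is unstable.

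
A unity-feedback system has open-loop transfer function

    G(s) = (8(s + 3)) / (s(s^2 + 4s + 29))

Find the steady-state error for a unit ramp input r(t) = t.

e_ss = 1.208

G(s) has one pole at the origin.
This is a Type 1 system. Kv = lim_{s→0} s·G(s) = 24/29.
e_ss = 1/Kv = 1/(24/29) = 29/24 ≈ 1.208.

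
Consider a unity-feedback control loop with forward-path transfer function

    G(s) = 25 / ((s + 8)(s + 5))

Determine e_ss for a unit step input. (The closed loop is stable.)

e_ss = 0.6154

G(s) has no poles at the origin.
This is a Type 0 system. Kp = lim_{s→0} G(s) = 25/40 = 5/8.
e_ss = 1/(1 + Kp) = 1/(1 + 5/8) = 8/13 ≈ 0.6154.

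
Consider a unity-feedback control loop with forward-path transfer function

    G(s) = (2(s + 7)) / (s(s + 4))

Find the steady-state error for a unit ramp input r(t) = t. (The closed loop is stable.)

e_ss = 0.2857

G(s) has one pole at the origin.
This is a Type 1 system. Kv = lim_{s→0} s·G(s) = 14/4 = 7/2.
e_ss = 1/Kv = 1/(7/2) = 2/7 ≈ 0.2857.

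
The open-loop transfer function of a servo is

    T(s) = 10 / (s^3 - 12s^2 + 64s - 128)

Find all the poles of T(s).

s = 4 ± 4j, 4

The poles are the roots of the denominator s^3 - 12s^2 + 64s - 128 = 0.
Trying s = 4: the polynomial evaluates to 0, so (s - 4) is a factor.
Dividing out leaves s^2 - 8s + 32 = 0.
The quadratic formula then gives s = 4 ± 4j.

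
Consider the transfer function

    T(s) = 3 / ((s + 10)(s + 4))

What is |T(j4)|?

|T(j4)| ≈ 0.04924

Substitute s = j4: numerator = 3, denominator = 24 + j56.
|T(j4)| = |3| / |24 + j56| = 3 / 60.926 ≈ 0.04924.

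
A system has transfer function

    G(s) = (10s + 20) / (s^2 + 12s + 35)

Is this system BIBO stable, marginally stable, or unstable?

The denominator s^2 + 12s + 35 factors as (s + 7)(s + 5), giving poles at s = -7, -5.
Since all poles lie strictly in the left half-plane, the system is stable.

stable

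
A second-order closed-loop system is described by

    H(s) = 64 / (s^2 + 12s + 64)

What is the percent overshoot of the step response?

%OS ≈ 2.84%

Comparing s^2 + 12s + 64 to s^2 + 2ζωₙs + ωₙ²: ωₙ = 8 rad/s and ζ = 12/(2·8) = 0.75.
%OS = 100·exp(−πζ/√(1−ζ²)) = 100·exp(−π·0.75/√(1−0.75²)) ≈ 2.84%.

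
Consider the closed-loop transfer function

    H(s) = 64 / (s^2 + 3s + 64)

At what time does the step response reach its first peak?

Comparing s^2 + 3s + 64 to s^2 + 2ζωₙs + ωₙ²: ωₙ = 8 rad/s and ζ = 3/(2·8) = 0.1875.
ζωₙ = 3/2 = 1.5, so ω_d = ωₙ√(1−ζ²) = √(ωₙ² − (ζωₙ)²) = √(64 − 1.5²) = √61.75 ≈ 7.858 rad/s.
t_p = π/ω_d = π/7.858 ≈ 0.3998 s.

t_p ≈ 0.3998 s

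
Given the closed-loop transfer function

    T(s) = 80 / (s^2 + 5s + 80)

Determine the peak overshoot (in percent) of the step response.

%OS ≈ 40.1%

Comparing s^2 + 5s + 80 to s^2 + 2ζωₙs + ωₙ²: ωₙ = √80 ≈ 8.944 rad/s and ζ = 5/(2·√80) ≈ 0.2795.
%OS = 100·exp(−πζ/√(1−ζ²)) = 100·exp(−π·0.2795/√(1−0.2795²)) ≈ 40.1%.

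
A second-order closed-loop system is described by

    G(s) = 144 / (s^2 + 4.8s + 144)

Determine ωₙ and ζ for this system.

Compare the denominator to the standard form s^2 + 2ζωₙs + ωₙ².
ωₙ² = 144, so ωₙ = 12 rad/s.
2ζωₙ = 4.8, so ζ = 4.8/(2·12) = 0.2.
With ζ = 0.2 the response is underdamped.

ωₙ = 12 rad/s, ζ = 0.2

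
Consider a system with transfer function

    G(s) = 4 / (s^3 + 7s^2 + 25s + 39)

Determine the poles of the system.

s = -2 ± 3j, -3

The poles are the roots of the denominator s^3 + 7s^2 + 25s + 39 = 0.
Trying s = -3: the polynomial evaluates to 0, so (s + 3) is a factor.
Dividing out leaves s^2 + 4s + 13 = 0.
The quadratic formula then gives s = -2 ± 3j.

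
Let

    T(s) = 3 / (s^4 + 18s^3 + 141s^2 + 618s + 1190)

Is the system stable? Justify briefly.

stable

The denominator s^4 + 18s^3 + 141s^2 + 618s + 1190 factors as (s + 7)(s^2 + 6s + 34)(s + 5), giving poles at s = -7, -3 ± 5j, -5.
Since all poles lie strictly in the left half-plane, the system is stable.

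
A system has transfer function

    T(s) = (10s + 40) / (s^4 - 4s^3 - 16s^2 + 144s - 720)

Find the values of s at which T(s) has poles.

The poles are the roots of the denominator s^4 - 4s^3 - 16s^2 + 144s - 720 = 0.
Trying s = 6: the polynomial evaluates to 0, so (s - 6) is a factor.
Dividing out leaves s^3 + 2s^2 - 4s + 120 = 0.
This factors further as (s + 6)(s^2 - 4s + 20) = 0.

s = 6, -6, 2 ± 4j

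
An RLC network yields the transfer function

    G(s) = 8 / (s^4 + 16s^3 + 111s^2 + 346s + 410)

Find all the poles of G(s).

The poles are the roots of the denominator s^4 + 16s^3 + 111s^2 + 346s + 410 = 0.
No real roots exist; factor into two real quadratics: (s^2 + 6s + 10)(s^2 + 10s + 41) = 0.
Each quadratic gives a conjugate pair via the quadratic formula.

s = -3 ± j, -5 ± 4j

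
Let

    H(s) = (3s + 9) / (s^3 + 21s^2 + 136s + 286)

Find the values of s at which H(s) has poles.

The poles are the roots of the denominator s^3 + 21s^2 + 136s + 286 = 0.
Trying s = -11: the polynomial evaluates to 0, so (s + 11) is a factor.
Dividing out leaves s^2 + 10s + 26 = 0.
The quadratic formula then gives s = -5 ± 1j.

s = -5 + j, -5 - j, -11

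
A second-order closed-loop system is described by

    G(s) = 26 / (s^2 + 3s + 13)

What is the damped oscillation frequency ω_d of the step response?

ω_d ≈ 3.279 rad/s

Comparing s^2 + 3s + 13 to s^2 + 2ζωₙs + ωₙ²: ωₙ = √13 ≈ 3.606 rad/s and ζ = 3/(2·√13) ≈ 0.4160.
ζωₙ = 3/2 = 1.5, so ω_d = ωₙ√(1−ζ²) = √(ωₙ² − (ζωₙ)²) = √(13 − 1.5²) = √10.75 ≈ 3.279 rad/s.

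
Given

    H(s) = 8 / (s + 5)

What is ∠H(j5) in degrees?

At s = j5: numerator = 8, denominator = 5 + j5.
∠H = ∠num − ∠den = 0° − (45°) = -45°.

∠H(j5) ≈ -45°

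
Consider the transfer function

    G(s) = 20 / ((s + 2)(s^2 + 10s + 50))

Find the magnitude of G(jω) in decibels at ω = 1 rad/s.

|G(j1)|_dB ≈ -15.0 dB

Substitute s = j1: numerator = 20, denominator = 88 + j69.
|G(j1)| = |20| / |88 + j69| = 20 / 111.83 ≈ 0.1788.
In decibels: 20·log₁₀(0.1788) ≈ -15.0 dB.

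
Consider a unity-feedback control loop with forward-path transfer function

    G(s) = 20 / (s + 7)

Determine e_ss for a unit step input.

G(s) has no poles at the origin.
This is a Type 0 system. Kp = lim_{s→0} G(s) = 20/7.
e_ss = 1/(1 + Kp) = 1/(1 + 20/7) = 7/27 ≈ 0.2593.

e_ss = 0.2593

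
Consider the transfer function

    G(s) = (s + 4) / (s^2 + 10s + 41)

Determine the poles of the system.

The poles are the roots of the denominator s^2 + 10s + 41 = 0.
Using the quadratic formula: s = (-10 ± √(-64))/2 = -5 ± 4j.

s = -5 + 4j, -5 - 4j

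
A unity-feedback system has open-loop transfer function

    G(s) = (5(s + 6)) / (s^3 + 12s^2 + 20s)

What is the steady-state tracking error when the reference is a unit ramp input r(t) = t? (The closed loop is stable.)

e_ss = 0.6667

G(s) has one pole at the origin.
This is a Type 1 system. Kv = lim_{s→0} s·G(s) = 30/20 = 3/2.
e_ss = 1/Kv = 1/(3/2) = 2/3 ≈ 0.6667.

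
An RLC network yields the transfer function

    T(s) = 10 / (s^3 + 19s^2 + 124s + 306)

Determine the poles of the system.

s = -5 + 3j, -5 - 3j, -9

The poles are the roots of the denominator s^3 + 19s^2 + 124s + 306 = 0.
Trying s = -9: the polynomial evaluates to 0, so (s + 9) is a factor.
Dividing out leaves s^2 + 10s + 34 = 0.
The quadratic formula then gives s = -5 ± 3j.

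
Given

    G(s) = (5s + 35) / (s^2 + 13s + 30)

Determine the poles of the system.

The poles are the roots of the denominator s^2 + 13s + 30 = 0.
Factoring: (s + 10)(s + 3) = 0, so s = -10 and s = -3.

s = -10, -3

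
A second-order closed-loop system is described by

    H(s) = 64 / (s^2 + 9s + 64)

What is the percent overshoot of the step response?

%OS ≈ 11.8%

Comparing s^2 + 9s + 64 to s^2 + 2ζωₙs + ωₙ²: ωₙ = 8 rad/s and ζ = 9/(2·8) = 0.5625.
%OS = 100·exp(−πζ/√(1−ζ²)) = 100·exp(−π·0.5625/√(1−0.5625²)) ≈ 11.8%.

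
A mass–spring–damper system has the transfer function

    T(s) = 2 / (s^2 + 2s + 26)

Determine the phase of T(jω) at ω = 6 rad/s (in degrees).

∠T(j6) ≈ -129.8°

At s = j6: numerator = 2, denominator = -10 + j12.
∠T = ∠num − ∠den = 0° − (129.81°) = -129.8°.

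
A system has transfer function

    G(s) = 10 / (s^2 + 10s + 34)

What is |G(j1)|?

Substitute s = j1: numerator = 10, denominator = 33 + j10.
|G(j1)| = |10| / |33 + j10| = 10 / 34.482 ≈ 0.2900.

|G(j1)| ≈ 0.2900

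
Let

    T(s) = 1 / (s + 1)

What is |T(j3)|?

Substitute s = j3: numerator = 1, denominator = 1 + j3.
|T(j3)| = |1| / |1 + j3| = 1 / 3.1623 ≈ 0.3162.

|T(j3)| ≈ 0.3162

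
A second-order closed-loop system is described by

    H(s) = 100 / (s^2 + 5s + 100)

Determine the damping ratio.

ζ = 0.25

Compare the denominator to the standard form s^2 + 2ζωₙs + ωₙ².
ωₙ² = 100, so ωₙ = 10 rad/s.
2ζωₙ = 5, so ζ = 5/(2·10) = 0.25.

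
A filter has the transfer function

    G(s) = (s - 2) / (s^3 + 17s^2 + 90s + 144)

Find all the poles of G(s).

The poles are the roots of the denominator s^3 + 17s^2 + 90s + 144 = 0.
Trying s = -6: the polynomial evaluates to 0, so (s + 6) is a factor.
Dividing out leaves s^2 + 11s + 24 = 0.
Factoring the quadratic: (s + 3)(s + 8) = 0.

s = -6, -3, -8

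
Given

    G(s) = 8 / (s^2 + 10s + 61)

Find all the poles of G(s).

The poles are the roots of the denominator s^2 + 10s + 61 = 0.
Using the quadratic formula: s = (-10 ± √(-144))/2 = -5 ± 6j.

s = -5 + 6j, -5 - 6j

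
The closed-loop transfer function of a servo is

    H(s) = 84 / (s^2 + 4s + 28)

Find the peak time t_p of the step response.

t_p ≈ 0.6413 s

Comparing s^2 + 4s + 28 to s^2 + 2ζωₙs + ωₙ²: ωₙ = √28 ≈ 5.292 rad/s and ζ = 4/(2·√28) ≈ 0.3780.
ζωₙ = 4/2 = 2, so ω_d = ωₙ√(1−ζ²) = √(ωₙ² − (ζωₙ)²) = √(28 − 2²) = √24 ≈ 4.899 rad/s.
t_p = π/ω_d = π/4.899 ≈ 0.6413 s.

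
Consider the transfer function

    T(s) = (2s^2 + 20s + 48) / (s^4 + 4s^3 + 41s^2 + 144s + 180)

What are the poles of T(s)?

The poles are the roots of the denominator s^4 + 4s^3 + 41s^2 + 144s + 180 = 0.
No real roots exist; factor into two real quadratics: (s^2 + 36)(s^2 + 4s + 5) = 0.
Each quadratic gives a conjugate pair via the quadratic formula.

s = 6j, -6j, -2 + j, -2 - j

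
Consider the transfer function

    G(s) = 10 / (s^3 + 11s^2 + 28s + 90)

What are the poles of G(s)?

s = -1 ± 3j, -9

The poles are the roots of the denominator s^3 + 11s^2 + 28s + 90 = 0.
Trying s = -9: the polynomial evaluates to 0, so (s + 9) is a factor.
Dividing out leaves s^2 + 2s + 10 = 0.
The quadratic formula then gives s = -1 ± 3j.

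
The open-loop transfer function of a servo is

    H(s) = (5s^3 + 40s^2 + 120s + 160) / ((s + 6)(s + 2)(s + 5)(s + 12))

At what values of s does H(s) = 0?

Set the numerator to zero: 5s^3 + 40s^2 + 120s + 160 = 0, i.e. 5·(s^3 + 8s^2 + 24s + 32) = 0.
Factoring: (s + 4)(s^2 + 4s + 8) = 0.

s = -4, -2 + 2j, -2 - 2j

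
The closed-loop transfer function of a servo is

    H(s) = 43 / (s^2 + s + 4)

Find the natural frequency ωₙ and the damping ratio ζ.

ωₙ = 2 rad/s, ζ = 0.25

Compare the denominator to the standard form s^2 + 2ζωₙs + ωₙ².
ωₙ² = 4, so ωₙ = 2 rad/s.
2ζωₙ = 1, so ζ = 1/(2·2) = 0.25.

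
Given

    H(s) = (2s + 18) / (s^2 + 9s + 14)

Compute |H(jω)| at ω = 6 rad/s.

Substitute s = j6: numerator = 18 + j12, denominator = -22 + j54.
|H(j6)| = |18 + j12| / |-22 + j54| = 21.633 / 58.310 ≈ 0.3710.

|H(j6)| ≈ 0.3710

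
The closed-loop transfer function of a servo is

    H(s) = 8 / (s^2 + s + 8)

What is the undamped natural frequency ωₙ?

Compare the denominator to the standard form s^2 + 2ζωₙs + ωₙ².
ωₙ² = 8, so ωₙ = √8 ≈ 2.828 rad/s.

ωₙ ≈ 2.828 rad/s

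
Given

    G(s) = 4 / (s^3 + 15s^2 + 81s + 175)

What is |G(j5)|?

Substitute s = j5: numerator = 4, denominator = -200 + j280.
|G(j5)| = |4| / |-200 + j280| = 4 / 344.09 ≈ 0.01162.

|G(j5)| ≈ 0.01162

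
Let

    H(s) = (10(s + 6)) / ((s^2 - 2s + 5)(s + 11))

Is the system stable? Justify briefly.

The poles can be read from the denominator factors: s = 1 ± 2j, -11.
Since the pole(s) at s = 1 + 2j, 1 - 2j lie in the right half-plane, the system is unstable.

unstable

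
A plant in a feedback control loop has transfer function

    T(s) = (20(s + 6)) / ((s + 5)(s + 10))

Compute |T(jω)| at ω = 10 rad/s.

Substitute s = j10: numerator = 120 + j200, denominator = -50 + j150.
|T(j10)| = |120 + j200| / |-50 + j150| = 233.24 / 158.11 ≈ 1.475.

|T(j10)| ≈ 1.475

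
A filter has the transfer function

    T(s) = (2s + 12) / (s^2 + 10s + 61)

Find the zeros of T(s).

Set the numerator to zero: 2s + 12 = 0, i.e. 2·(s + 6) = 0.
So s = -6.

s = -6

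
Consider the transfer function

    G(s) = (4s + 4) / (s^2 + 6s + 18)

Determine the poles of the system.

s = -3 + 3j, -3 - 3j

The poles are the roots of the denominator s^2 + 6s + 18 = 0.
Using the quadratic formula: s = (-6 ± √(-36))/2 = -3 ± 3j.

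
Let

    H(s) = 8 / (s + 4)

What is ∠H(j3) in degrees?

At s = j3: numerator = 8, denominator = 4 + j3.
∠H = ∠num − ∠den = 0° − (36.870°) = -36.87°.

∠H(j3) ≈ -36.87°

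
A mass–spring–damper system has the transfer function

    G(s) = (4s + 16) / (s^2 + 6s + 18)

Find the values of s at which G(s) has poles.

The poles are the roots of the denominator s^2 + 6s + 18 = 0.
Using the quadratic formula: s = (-6 ± √(-36))/2 = -3 ± 3j.

s = -3 ± 3j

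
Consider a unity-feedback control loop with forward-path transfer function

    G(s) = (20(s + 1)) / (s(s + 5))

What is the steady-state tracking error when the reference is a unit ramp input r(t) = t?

e_ss = 0.2500

G(s) has one pole at the origin.
This is a Type 1 system. Kv = lim_{s→0} s·G(s) = 20/5 = 4.
e_ss = 1/Kv = 1/(4) = 1/4 ≈ 0.2500.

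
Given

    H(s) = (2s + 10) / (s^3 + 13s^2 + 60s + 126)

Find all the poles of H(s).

s = -3 + 3j, -3 - 3j, -7

The poles are the roots of the denominator s^3 + 13s^2 + 60s + 126 = 0.
Trying s = -7: the polynomial evaluates to 0, so (s + 7) is a factor.
Dividing out leaves s^2 + 6s + 18 = 0.
The quadratic formula then gives s = -3 ± 3j.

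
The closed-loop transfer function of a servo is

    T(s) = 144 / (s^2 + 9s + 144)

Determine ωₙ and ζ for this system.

Compare the denominator to the standard form s^2 + 2ζωₙs + ωₙ².
ωₙ² = 144, so ωₙ = 12 rad/s.
2ζωₙ = 9, so ζ = 9/(2·12) = 0.375.

ωₙ = 12 rad/s, ζ = 0.375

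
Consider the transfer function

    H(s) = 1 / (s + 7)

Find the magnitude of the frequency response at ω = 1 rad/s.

Substitute s = j1: numerator = 1, denominator = 7 + j1.
|H(j1)| = |1| / |7 + j1| = 1 / 7.0711 ≈ 0.1414.

|H(j1)| ≈ 0.1414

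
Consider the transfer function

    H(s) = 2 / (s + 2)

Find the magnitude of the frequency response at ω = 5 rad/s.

|H(j5)| ≈ 0.3714

Substitute s = j5: numerator = 2, denominator = 2 + j5.
|H(j5)| = |2| / |2 + j5| = 2 / 5.3852 ≈ 0.3714.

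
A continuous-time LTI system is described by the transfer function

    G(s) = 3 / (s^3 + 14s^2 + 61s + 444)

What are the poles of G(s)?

The poles are the roots of the denominator s^3 + 14s^2 + 61s + 444 = 0.
Trying s = -12: the polynomial evaluates to 0, so (s + 12) is a factor.
Dividing out leaves s^2 + 2s + 37 = 0.
The quadratic formula then gives s = -1 ± 6j.

s = -1 ± 6j, -12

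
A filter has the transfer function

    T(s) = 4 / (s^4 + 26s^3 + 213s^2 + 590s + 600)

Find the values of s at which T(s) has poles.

The poles are the roots of the denominator s^4 + 26s^3 + 213s^2 + 590s + 600 = 0.
Trying s = -10: the polynomial evaluates to 0, so (s + 10) is a factor.
Dividing out leaves s^3 + 16s^2 + 53s + 60 = 0.
This factors further as (s^2 + 4s + 5)(s + 12) = 0.

s = -2 + j, -2 - j, -10, -12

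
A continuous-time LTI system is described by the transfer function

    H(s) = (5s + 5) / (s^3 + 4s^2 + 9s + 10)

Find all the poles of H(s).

s = -1 + 2j, -1 - 2j, -2

The poles are the roots of the denominator s^3 + 4s^2 + 9s + 10 = 0.
Trying s = -2: the polynomial evaluates to 0, so (s + 2) is a factor.
Dividing out leaves s^2 + 2s + 5 = 0.
The quadratic formula then gives s = -1 ± 2j.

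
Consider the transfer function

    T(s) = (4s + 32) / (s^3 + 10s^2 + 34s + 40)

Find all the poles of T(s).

s = -3 + j, -3 - j, -4

The poles are the roots of the denominator s^3 + 10s^2 + 34s + 40 = 0.
Trying s = -4: the polynomial evaluates to 0, so (s + 4) is a factor.
Dividing out leaves s^2 + 6s + 10 = 0.
The quadratic formula then gives s = -3 ± 1j.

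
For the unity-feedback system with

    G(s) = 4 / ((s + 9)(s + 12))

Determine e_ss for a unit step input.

G(s) has no poles at the origin.
This is a Type 0 system. Kp = lim_{s→0} G(s) = 4/108 = 1/27.
e_ss = 1/(1 + Kp) = 1/(1 + 1/27) = 27/28 ≈ 0.9643.

e_ss = 0.9643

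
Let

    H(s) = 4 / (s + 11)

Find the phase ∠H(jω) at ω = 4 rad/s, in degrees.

∠H(j4) ≈ -19.98°

At s = j4: numerator = 4, denominator = 11 + j4.
∠H = ∠num − ∠den = 0° − (19.983°) = -19.98°.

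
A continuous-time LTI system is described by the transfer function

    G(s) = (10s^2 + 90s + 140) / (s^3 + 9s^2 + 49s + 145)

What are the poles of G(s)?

The poles are the roots of the denominator s^3 + 9s^2 + 49s + 145 = 0.
Trying s = -5: the polynomial evaluates to 0, so (s + 5) is a factor.
Dividing out leaves s^2 + 4s + 29 = 0.
The quadratic formula then gives s = -2 ± 5j.

s = -2 + 5j, -2 - 5j, -5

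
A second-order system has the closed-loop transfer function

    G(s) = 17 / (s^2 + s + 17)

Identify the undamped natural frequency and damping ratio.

ωₙ ≈ 4.123 rad/s, ζ ≈ 0.1213

Compare the denominator to the standard form s^2 + 2ζωₙs + ωₙ².
ωₙ² = 17, so ωₙ = √17 ≈ 4.123 rad/s.
2ζωₙ = 1, so ζ = 1/(2·√17) ≈ 0.1213.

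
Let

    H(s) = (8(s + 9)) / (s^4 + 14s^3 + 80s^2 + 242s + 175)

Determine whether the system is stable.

stable

The denominator s^4 + 14s^3 + 80s^2 + 242s + 175 factors as (s^2 + 6s + 25)(s + 1)(s + 7), giving poles at s = -3 + 4j, -3 - 4j, -1, -7.
Since all poles lie strictly in the left half-plane, the system is stable.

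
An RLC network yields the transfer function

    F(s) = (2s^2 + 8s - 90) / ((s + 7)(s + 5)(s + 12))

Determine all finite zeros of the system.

Set the numerator to zero: 2s^2 + 8s - 90 = 0, i.e. 2·(s^2 + 4s - 45) = 0.
Factoring: (s + 9)(s - 5) = 0.

s = -9, 5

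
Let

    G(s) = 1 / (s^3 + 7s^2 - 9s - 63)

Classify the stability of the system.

The denominator s^3 + 7s^2 - 9s - 63 factors as (s + 3)(s + 7)(s - 3), giving poles at s = -3, -7, 3.
Since the pole(s) at s = 3 lie in the right half-plane, the system is unstable.

unstable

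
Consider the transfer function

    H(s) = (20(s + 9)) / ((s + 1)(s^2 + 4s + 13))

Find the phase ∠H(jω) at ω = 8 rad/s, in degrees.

∠H(j8) ≈ 170.9°

At s = j8: numerator = 180 + j160, denominator = -307 - j376.
∠H = ∠num − ∠den = 41.634° − (-129.23°) = 170.9°.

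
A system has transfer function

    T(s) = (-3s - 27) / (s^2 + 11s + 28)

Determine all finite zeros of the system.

Set the numerator to zero: -3s - 27 = 0, i.e. -3·(s + 9) = 0.
So s = -9.

s = -9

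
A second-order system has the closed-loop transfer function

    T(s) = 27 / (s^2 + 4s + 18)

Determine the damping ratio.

Compare the denominator to the standard form s^2 + 2ζωₙs + ωₙ².
ωₙ² = 18, so ωₙ = √18 ≈ 4.243 rad/s.
2ζωₙ = 4, so ζ = 4/(2·√18) ≈ 0.4714.

ζ ≈ 0.4714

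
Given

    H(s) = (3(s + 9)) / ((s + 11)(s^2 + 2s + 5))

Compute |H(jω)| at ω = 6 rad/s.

|H(j6)| ≈ 0.07791

Substitute s = j6: numerator = 27 + j18, denominator = -413 - j54.
|H(j6)| = |27 + j18| / |-413 - j54| = 32.450 / 416.52 ≈ 0.07791.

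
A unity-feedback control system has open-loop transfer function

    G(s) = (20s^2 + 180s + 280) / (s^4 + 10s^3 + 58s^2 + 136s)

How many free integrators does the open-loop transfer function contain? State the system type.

Type 1

Factor s from the denominator: s^4 + 10s^3 + 58s^2 + 136s = s·(s^3 + 10s^2 + 58s + 136).
There is 1 pole at the origin, so the system is Type 1.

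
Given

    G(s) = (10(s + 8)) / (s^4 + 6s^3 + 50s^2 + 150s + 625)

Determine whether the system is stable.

The denominator s^4 + 6s^3 + 50s^2 + 150s + 625 factors as (s^2 + 25)(s^2 + 6s + 25), giving poles at s = ±5j, -3 ± 4j.
Since the simple pole(s) at s = 5j, -5j lie on the jω-axis with none in the right half-plane, the system is marginally stable.

marginally stable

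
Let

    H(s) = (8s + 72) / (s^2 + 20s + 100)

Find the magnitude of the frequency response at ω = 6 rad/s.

Substitute s = j6: numerator = 72 + j48, denominator = 64 + j120.
|H(j6)| = |72 + j48| / |64 + j120| = 86.533 / 136 ≈ 0.6363.

|H(j6)| ≈ 0.6363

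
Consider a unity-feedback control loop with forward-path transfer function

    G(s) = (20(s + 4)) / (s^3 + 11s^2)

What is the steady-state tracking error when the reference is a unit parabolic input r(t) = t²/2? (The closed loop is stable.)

G(s) has 2 poles at the origin.
This is a Type 2 system. Ka = lim_{s→0} s^2·G(s) = 80/11.
e_ss = 1/Ka = 1/(80/11) = 11/80 ≈ 0.1375.

e_ss = 0.1375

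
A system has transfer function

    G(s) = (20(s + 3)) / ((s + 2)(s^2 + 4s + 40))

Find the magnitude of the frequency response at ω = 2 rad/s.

|G(j2)| ≈ 0.6913

Substitute s = j2: numerator = 60 + j40, denominator = 56 + j88.
|G(j2)| = |60 + j40| / |56 + j88| = 72.111 / 104.31 ≈ 0.6913.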